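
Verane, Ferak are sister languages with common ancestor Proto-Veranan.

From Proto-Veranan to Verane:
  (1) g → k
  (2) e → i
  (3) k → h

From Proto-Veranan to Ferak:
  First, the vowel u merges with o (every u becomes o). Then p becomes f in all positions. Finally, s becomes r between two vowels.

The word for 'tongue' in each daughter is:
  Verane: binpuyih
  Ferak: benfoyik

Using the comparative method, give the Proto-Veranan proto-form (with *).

Position 5: Verane has u, Ferak has o. Verane preserves u here (none of its changes turn any other segment into u), so the proto-segment is *u.
Position 8: Verane has h, Ferak has k. Ferak preserves k here (none of its changes turn any other segment into k), so the proto-segment is *k.
Continuing position by position gives *benpuyik; check it forward:
Verane: *benpuyik
  benpuyik (rule 1 does not apply)
  benpuyik → binpuyik   [vowel merger]
  binpuyik → binpuyih   [unconditioned shift]
  giving Verane binpuyih.
Ferak: start from *benpuyik.
  rule 1 (vowel merger): benpuyik → benpoyik
  rule 2 (unconditioned shift): benpoyik → benfoyik
  rule 3: no change — benfoyik
  ⇒ Ferak benfoyik
No other proto-form is consistent with every reflex, so the reconstruction is *benpuyik.

*benpuyik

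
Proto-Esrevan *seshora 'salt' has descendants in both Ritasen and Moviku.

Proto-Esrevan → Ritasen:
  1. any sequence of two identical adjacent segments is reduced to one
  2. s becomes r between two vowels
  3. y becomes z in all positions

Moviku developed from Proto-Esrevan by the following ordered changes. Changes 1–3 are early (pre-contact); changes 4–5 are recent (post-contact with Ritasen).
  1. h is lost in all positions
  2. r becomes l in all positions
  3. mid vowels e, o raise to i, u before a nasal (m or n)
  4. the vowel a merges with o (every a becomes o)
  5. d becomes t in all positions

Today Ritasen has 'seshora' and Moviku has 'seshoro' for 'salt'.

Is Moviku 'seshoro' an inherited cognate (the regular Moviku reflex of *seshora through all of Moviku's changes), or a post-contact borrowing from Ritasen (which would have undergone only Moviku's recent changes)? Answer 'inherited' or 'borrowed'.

If inherited, *seshora would pass through all of Moviku's changes:
Moviku: *seshora
  seshora → sesora   [h-loss]
  sesora → sesola   [unconditioned shift]
  sesola (rule 3 does not apply)
  sesola → sesolo   [vowel merger]
  sesolo (rule 5 does not apply)
  giving Moviku sesolo.
If borrowed from Ritasen 'seshora' after the early changes, it would undergo only the recent ones:
  rule 4 (vowel merger): seshora → seshoro
  rule 5 (unconditioned shift): no change (seshoro)
  ⇒ as a loan: seshoro
Moviku 'seshoro' matches the loan outcome 'seshoro', not the inherited 'sesolo' — it skipped the early Moviku changes, so it was borrowed from Ritasen.

borrowed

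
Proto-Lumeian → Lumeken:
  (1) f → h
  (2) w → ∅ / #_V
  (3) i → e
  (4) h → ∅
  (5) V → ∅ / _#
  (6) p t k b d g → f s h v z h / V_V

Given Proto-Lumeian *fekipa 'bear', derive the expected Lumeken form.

ehep

Lumeken: start from *fekipa.
  rule 1 (unconditioned shift): fekipa → hekipa
  rule 2: no change — hekipa
  rule 3 (vowel merger): hekipa → hekepa
  rule 4 (h-loss): hekepa → ekepa
  rule 5 (apocope): ekepa → ekep
  rule 6 (intervocalic lenition): ekep → ehep
  ⇒ Lumeken ehep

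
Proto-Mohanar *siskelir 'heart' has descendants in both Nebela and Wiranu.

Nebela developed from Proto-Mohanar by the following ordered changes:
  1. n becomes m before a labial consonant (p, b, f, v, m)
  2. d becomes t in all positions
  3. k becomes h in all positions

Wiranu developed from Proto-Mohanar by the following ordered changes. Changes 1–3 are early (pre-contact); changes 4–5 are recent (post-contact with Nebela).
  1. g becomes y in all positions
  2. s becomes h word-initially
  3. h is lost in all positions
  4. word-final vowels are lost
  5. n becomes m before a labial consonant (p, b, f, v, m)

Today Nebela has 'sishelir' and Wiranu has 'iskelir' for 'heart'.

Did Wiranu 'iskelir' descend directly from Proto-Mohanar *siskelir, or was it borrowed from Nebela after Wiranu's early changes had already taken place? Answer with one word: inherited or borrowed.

inherited

If inherited, *siskelir would pass through all of Wiranu's changes:
Wiranu: *siskelir
  siskelir (rule 1 does not apply)
  siskelir → hiskelir   [debuccalisation]
  hiskelir → iskelir   [h-loss]
  iskelir (rule 4 does not apply)
  iskelir (rule 5 does not apply)
  giving Wiranu iskelir.
If borrowed from Nebela 'sishelir' after the early changes, it would undergo only the recent ones:
  rule 4 (apocope): no change (sishelir)
  rule 5 (nasal place assimilation): no change (sishelir)
  ⇒ as a loan: sishelir
Wiranu 'iskelir' matches the inherited outcome exactly, so it is an inherited cognate, not a loan.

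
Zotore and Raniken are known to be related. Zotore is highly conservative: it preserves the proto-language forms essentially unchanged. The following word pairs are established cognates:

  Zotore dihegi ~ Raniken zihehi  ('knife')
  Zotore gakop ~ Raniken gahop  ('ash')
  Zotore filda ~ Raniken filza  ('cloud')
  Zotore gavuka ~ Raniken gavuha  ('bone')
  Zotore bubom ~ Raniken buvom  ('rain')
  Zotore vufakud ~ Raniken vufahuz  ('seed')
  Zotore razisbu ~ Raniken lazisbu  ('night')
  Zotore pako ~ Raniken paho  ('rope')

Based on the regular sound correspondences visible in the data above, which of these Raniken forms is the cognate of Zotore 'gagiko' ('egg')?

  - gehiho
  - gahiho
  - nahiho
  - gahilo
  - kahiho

dihegi ~ zihehi — Zotore g corresponds to Raniken h between vowels (before a front vowel).
gakop ~ gahop, pako ~ paho — Zotore k corresponds to Raniken h between vowels (before a back vowel).
Applying these to Zotore 'gagiko':
  gagiko → gahiko   (g→h between vowels (before a front vowel))
  gahiko → gahiho   (k→h between vowels (before a back vowel))
So the Raniken cognate is 'gahiho'.

gahiho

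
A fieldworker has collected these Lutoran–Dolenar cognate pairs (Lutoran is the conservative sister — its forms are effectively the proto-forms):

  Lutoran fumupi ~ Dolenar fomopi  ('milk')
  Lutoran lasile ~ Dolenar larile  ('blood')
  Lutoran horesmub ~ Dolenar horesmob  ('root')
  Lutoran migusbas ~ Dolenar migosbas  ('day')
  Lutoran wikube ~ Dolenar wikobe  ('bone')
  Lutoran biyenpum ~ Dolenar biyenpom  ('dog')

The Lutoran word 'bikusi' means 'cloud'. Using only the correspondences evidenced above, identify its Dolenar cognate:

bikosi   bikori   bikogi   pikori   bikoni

migusbas ~ migosbas — Lutoran u corresponds to Dolenar o after a consonant, before a consonant other than r, m, n, p, b, f, v.
lasile ~ larile — Lutoran s corresponds to Dolenar r between vowels (before a front vowel).
Applying these to Lutoran 'bikusi':
  bikusi → bikosi   (u→o after a consonant, before a consonant other than r, m, n, p, b, f, v)
  bikosi → bikori   (s→r between vowels (before a front vowel))
So the Dolenar cognate is 'bikori'.

bikori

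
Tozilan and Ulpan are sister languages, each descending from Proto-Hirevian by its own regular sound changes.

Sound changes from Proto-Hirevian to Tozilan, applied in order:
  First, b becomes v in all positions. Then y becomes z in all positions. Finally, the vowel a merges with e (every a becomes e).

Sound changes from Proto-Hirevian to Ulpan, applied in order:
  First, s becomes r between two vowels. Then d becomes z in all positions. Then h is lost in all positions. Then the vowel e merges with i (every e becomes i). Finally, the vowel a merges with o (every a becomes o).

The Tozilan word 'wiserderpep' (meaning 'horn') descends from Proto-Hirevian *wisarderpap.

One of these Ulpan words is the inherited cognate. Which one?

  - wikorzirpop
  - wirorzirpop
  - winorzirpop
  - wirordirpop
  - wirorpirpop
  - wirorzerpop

Ulpan: *wisarderpap > wirarderpap > wirarzerpap > wirarzirpap > wirorzirpop  (by rhotacism, unconditioned shift, vowel merger, vowel merger)

wirorzirpop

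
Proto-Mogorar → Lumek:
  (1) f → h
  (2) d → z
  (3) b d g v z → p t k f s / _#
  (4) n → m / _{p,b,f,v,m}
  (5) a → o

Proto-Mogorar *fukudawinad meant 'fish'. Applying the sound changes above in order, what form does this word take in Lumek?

Lumek: *fukudawinad > hukudawinad > hukuzawinaz > hukuzawinas > hukuzowinos  (by unconditioned shift, unconditioned shift, final devoicing, vowel merger)

hukuzowinos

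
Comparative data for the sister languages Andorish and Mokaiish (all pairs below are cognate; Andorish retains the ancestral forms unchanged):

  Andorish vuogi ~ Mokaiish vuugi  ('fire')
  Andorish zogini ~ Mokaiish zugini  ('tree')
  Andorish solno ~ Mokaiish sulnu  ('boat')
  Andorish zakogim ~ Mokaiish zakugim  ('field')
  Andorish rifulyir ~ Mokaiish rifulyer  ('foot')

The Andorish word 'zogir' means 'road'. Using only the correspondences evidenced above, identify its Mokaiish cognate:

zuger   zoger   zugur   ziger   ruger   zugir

zuger

zogini ~ zugini, solno ~ sulnu — Andorish o corresponds to Mokaiish u after a consonant, before a consonant other than r, m, n, p, b, f, v.
rifulyir ~ rifulyer — Andorish i corresponds to Mokaiish e after a consonant, before r.
Applying these to Andorish 'zogir':
  zogir → zugir   (o→u after a consonant, before a consonant other than r, m, n, p, b, f, v)
  zugir → zuger   (i→e after a consonant, before r)
So the Mokaiish cognate is 'zuger'.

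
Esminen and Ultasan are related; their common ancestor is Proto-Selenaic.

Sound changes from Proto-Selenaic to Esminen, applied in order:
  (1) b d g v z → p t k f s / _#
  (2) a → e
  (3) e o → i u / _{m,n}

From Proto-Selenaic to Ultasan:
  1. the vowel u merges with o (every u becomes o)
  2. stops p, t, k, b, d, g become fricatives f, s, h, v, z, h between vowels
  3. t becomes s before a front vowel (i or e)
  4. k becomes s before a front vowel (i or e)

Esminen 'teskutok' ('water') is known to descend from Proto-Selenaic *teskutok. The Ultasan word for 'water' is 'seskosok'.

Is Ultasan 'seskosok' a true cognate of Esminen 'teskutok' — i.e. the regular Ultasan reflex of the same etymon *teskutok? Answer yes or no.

yes

Derive the expected Ultasan reflex of *teskutok:
Ultasan: *teskutok > teskotok > teskosok > seskosok  (by vowel merger, intervocalic lenition, palatalisation)
Ultasan 'seskosok' matches the regular reflex exactly, so the pair is cognate.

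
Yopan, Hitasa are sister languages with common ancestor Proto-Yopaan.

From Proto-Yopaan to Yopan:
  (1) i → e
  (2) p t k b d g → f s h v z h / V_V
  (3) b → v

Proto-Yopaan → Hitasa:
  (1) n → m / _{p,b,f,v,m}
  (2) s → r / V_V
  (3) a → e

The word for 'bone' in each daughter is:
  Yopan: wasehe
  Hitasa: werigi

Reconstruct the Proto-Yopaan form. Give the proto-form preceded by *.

*wasigi

Position 5: Yopan has h, Hitasa has g. Hitasa preserves g here (none of its changes turn any other segment into g), so the proto-segment is *g.
Position 2: Yopan has a, Hitasa has e. Yopan preserves a here (none of its changes turn any other segment into a), so the proto-segment is *a.
Position 4: Yopan has e, Hitasa has i. Hitasa preserves i here (none of its changes turn any other segment into i), so the proto-segment is *i.
Verify the candidate proto-form against each daughter:
Yopan: start from *wasigi.
  rule 1 (vowel merger): wasigi → wasege
  rule 2 (intervocalic lenition): wasege → wasehe
  rule 3: no change — wasehe
  ⇒ Yopan wasehe
Hitasa: start from *wasigi.
  rule 1: no change — wasigi
  rule 2 (rhotacism): wasigi → warigi
  rule 3 (vowel merger): warigi → werigi
  ⇒ Hitasa werigi
Only *wasigi yields all of Yopan wasehe, Hitasa werigi.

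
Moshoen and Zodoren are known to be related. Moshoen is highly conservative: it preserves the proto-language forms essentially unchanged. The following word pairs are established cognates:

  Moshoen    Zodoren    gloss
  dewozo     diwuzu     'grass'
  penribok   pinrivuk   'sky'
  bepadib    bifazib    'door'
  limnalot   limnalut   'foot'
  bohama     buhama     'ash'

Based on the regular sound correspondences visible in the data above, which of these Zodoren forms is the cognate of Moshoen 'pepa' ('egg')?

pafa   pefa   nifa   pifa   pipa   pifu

bepadib ~ bifazib — Moshoen e corresponds to Zodoren i after a consonant, before a labial obstruent.
bepadib ~ bifazib — Moshoen p corresponds to Zodoren f between vowels (before a back vowel).
Applying these to Moshoen 'pepa':
  pepa → pipa   (e→i after a consonant, before a labial obstruent)
  pipa → pifa   (p→f between vowels (before a back vowel))
So the Zodoren cognate is 'pifa'.

pifa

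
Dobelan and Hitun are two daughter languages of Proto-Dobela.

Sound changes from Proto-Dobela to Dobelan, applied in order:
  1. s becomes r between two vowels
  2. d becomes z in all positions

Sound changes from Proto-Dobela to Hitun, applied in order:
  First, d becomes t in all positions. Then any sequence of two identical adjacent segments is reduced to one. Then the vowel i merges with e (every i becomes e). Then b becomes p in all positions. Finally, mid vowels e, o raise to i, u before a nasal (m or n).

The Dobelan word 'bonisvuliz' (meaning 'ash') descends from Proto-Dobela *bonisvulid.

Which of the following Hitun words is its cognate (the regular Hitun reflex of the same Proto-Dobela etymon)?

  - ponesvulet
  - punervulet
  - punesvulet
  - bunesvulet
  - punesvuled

Hitun: start from *bonisvulid.
  rule 1 (unconditioned shift): bonisvulid → bonisvulit
  rule 2: no change — bonisvulit
  rule 3 (vowel merger): bonisvulit → bonesvulet
  rule 4 (unconditioned shift): bonesvulet → ponesvulet
  rule 5 (pre-nasal raising): ponesvulet → punesvulet
  ⇒ Hitun punesvulet
The other candidates each miss or misapply at least one Hitun change.

punesvulet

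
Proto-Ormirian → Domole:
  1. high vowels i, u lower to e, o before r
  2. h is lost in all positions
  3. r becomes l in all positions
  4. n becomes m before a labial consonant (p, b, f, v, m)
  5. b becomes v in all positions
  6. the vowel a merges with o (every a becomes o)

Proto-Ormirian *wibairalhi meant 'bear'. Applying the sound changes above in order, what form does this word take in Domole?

wivoeloli

Domole: *wibairalhi
  wibairalhi → wibaeralhi   [pre-rhotic lowering]
  wibaeralhi → wibaerali   [h-loss]
  wibaerali → wibaelali   [unconditioned shift]
  wibaelali (rule 4 does not apply)
  wibaelali → wivaelali   [unconditioned shift]
  wivaelali → wivoeloli   [vowel merger]
  giving Domole wivoeloli.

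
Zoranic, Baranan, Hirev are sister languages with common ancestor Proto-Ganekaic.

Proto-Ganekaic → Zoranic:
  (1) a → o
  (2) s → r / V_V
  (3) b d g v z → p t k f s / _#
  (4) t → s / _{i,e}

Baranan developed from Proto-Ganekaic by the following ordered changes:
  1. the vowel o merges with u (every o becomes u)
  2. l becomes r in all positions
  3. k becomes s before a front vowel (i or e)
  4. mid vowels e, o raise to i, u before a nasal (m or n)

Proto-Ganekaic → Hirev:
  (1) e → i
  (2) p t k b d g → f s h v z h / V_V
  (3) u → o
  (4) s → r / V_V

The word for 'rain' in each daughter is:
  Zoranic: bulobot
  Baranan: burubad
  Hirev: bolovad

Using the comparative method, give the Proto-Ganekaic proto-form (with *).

Position 3: Zoranic has l, Baranan has r, Hirev has l. Zoranic preserves l here (none of its changes turn any other segment into l), so the proto-segment is *l.
Position 6: Zoranic has o, Baranan has a, Hirev has a. Baranan preserves a here (none of its changes turn any other segment into a), so the proto-segment is *a.
Continuing position by position gives *bulobad; check it forward:
Zoranic: *bulobad
  bulobad → bulobod   [vowel merger]
  bulobod (rule 2 does not apply)
  bulobod → bulobot   [final devoicing]
  bulobot (rule 4 does not apply)
  giving Zoranic bulobot.
Baranan: *bulobad > bulubad > burubad  (by vowel merger, unconditioned shift)
Hirev: start from *bulobad.
  rule 1: no change — bulobad
  rule 2 (intervocalic lenition): bulobad → bulovad
  rule 3 (vowel merger): bulovad → bolovad
  rule 4: no change — bolovad
  ⇒ Hirev bolovad
No other proto-form is consistent with every reflex, so the reconstruction is *bulobad.

*bulobad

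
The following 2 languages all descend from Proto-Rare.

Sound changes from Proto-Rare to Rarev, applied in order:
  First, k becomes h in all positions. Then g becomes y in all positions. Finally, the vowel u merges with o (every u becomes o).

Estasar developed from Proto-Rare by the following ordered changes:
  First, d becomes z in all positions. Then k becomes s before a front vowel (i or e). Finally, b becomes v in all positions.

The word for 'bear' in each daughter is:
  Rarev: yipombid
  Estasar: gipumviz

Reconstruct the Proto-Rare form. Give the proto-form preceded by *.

Position 1: Rarev has y, Estasar has g. Estasar preserves g here (none of its changes turn any other segment into g), so the proto-segment is *g.
Position 4: Rarev has o, Estasar has u. Estasar preserves u here (none of its changes turn any other segment into u), so the proto-segment is *u.
This points to *gipumbid. Verify forward in each daughter:
Rarev: *gipumbid
  gipumbid (rule 1 does not apply)
  gipumbid → yipumbid   [unconditioned shift]
  yipumbid → yipombid   [vowel merger]
  giving Rarev yipombid.
Estasar: *gipumbid > gipumbiz > gipumviz  (by unconditioned shift, unconditioned shift)
No other proto-form is consistent with every reflex, so the reconstruction is *gipumbid.

*gipumbid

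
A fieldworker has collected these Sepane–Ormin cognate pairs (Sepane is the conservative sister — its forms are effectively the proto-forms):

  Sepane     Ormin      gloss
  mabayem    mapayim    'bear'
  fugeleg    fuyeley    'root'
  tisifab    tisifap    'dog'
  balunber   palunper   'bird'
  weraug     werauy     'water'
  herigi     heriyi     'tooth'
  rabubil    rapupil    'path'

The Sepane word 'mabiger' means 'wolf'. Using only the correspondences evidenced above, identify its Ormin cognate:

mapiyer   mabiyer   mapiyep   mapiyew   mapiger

rabubil ~ rapupil — Sepane b corresponds to Ormin p between vowels (before a front vowel).
fugeleg ~ fuyeley — Sepane g corresponds to Ormin y between vowels (before a front vowel).
Applying these to Sepane 'mabiger':
  mabiger → mapiger   (b→p between vowels (before a front vowel))
  mapiger → mapiyer   (g→y between vowels (before a front vowel))
So the Ormin cognate is 'mapiyer'.

mapiyer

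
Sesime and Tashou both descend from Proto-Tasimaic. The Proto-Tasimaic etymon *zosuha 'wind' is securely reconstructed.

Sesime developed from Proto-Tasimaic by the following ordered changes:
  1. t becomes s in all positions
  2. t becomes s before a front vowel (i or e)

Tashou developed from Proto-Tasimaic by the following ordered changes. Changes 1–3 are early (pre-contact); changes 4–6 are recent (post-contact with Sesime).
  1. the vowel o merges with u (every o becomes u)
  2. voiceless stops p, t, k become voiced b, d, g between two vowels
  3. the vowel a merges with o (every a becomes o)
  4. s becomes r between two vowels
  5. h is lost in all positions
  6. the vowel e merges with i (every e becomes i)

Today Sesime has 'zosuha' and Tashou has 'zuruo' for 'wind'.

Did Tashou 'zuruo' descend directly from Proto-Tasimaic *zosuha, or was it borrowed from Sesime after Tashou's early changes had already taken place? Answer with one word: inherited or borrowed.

inherited

If inherited, *zosuha would pass through all of Tashou's changes:
Tashou: *zosuha
  zosuha → zusuha   [vowel merger]
  zusuha (rule 2 does not apply)
  zusuha → zusuho   [vowel merger]
  zusuho → zuruho   [rhotacism]
  zuruho → zuruo   [h-loss]
  zuruo (rule 6 does not apply)
  giving Tashou zuruo.
If borrowed from Sesime 'zosuha' after the early changes, it would undergo only the recent ones:
  rule 4 (rhotacism): zosuha → zoruha
  rule 5 (h-loss): zoruha → zorua
  rule 6 (vowel merger): no change (zorua)
  ⇒ as a loan: zorua
Tashou 'zuruo' matches the inherited outcome exactly, so it is an inherited cognate, not a loan.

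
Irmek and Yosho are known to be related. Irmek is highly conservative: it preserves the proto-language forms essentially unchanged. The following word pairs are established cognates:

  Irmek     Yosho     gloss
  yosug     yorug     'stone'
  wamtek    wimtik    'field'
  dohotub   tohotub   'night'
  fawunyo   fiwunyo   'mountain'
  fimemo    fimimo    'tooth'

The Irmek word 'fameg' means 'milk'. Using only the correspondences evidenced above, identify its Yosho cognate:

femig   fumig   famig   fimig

fimig

wamtek ~ wimtik — Irmek a corresponds to Yosho i after a consonant, before a nasal.
wamtek ~ wimtik — Irmek e corresponds to Yosho i after a consonant, before a consonant other than r, m, n, p, b, f, v.
Applying these to Irmek 'fameg':
  fameg → fimeg   (a→i after a consonant, before a nasal)
  fimeg → fimig   (e→i after a consonant, before a consonant other than r, m, n, p, b, f, v)
So the Yosho cognate is 'fimig'.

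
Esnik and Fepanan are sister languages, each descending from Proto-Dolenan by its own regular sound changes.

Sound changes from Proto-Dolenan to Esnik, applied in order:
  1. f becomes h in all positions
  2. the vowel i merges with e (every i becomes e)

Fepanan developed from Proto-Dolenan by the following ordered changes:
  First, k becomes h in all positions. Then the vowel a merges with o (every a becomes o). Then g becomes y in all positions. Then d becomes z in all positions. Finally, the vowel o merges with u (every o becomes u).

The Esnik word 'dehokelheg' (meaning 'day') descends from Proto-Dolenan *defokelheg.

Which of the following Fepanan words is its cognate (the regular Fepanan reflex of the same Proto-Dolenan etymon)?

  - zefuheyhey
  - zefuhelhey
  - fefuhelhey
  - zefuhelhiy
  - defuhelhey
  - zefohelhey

zefuhelhey

Fepanan: start from *defokelheg.
  rule 1 (unconditioned shift): defokelheg → defohelheg
  rule 2: no change — defohelheg
  rule 3 (unconditioned shift): defohelheg → defohelhey
  rule 4 (unconditioned shift): defohelhey → zefohelhey
  rule 5 (vowel merger): zefohelhey → zefuhelhey
  ⇒ Fepanan zefuhelhey
Among the options, 'zefuhelhey' alone shows every Fepanan change applied in order.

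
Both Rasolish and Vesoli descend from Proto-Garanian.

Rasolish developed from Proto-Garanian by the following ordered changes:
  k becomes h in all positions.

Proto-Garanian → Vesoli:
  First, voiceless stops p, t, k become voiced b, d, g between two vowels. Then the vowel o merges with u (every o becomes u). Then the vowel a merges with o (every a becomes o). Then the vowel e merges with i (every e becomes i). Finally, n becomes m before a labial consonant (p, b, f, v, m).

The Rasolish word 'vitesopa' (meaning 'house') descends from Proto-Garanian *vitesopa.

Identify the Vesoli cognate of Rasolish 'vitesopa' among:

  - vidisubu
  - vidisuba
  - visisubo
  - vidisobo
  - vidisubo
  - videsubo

vidisubo

Vesoli: *vitesopa > videsoba > videsuba > videsubo > vidisubo  (by intervocalic voicing, vowel merger, vowel merger, vowel merger)
The other candidates each miss or misapply at least one Vesoli change.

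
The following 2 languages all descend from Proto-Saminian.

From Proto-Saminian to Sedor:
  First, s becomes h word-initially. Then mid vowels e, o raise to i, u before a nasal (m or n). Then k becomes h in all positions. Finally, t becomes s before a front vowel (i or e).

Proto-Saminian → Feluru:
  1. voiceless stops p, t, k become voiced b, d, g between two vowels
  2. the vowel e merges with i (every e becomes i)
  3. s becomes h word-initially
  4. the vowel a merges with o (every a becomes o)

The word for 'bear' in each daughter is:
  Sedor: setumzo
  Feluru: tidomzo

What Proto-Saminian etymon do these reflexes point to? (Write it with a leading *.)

Position 3: Sedor has t, Feluru has d. Sedor preserves t here (none of its changes turn any other segment into t), so the proto-segment is *t.
Position 1: Sedor has s, Feluru has t. Feluru preserves t here (none of its changes turn any other segment into t), so the proto-segment is *t.
Position 2: Sedor has e, Feluru has i. Sedor preserves e here (none of its changes turn any other segment into e), so the proto-segment is *e.
Continuing position by position gives *tetomzo; check it forward:
Sedor: *tetomzo
  tetomzo (rule 1 does not apply)
  tetomzo → tetumzo   [pre-nasal raising]
  tetumzo (rule 3 does not apply)
  tetumzo → setumzo   [palatalisation]
  giving Sedor setumzo.
Feluru: start from *tetomzo.
  rule 1 (intervocalic voicing): tetomzo → tedomzo
  rule 2 (vowel merger): tedomzo → tidomzo
  rule 3: no change — tidomzo
  rule 4: no change — tidomzo
  ⇒ Feluru tidomzo
Only *tetomzo yields all of Sedor setumzo, Feluru tidomzo.

*tetomzo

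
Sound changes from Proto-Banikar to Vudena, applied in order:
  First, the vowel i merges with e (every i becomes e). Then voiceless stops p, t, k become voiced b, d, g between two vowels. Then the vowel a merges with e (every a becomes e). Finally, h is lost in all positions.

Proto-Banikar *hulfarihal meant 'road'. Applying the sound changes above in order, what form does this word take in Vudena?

Vudena: *hulfarihal > hulfarehal > hulferehel > ulfereel  (by vowel merger, vowel merger, h-loss)

ulfereel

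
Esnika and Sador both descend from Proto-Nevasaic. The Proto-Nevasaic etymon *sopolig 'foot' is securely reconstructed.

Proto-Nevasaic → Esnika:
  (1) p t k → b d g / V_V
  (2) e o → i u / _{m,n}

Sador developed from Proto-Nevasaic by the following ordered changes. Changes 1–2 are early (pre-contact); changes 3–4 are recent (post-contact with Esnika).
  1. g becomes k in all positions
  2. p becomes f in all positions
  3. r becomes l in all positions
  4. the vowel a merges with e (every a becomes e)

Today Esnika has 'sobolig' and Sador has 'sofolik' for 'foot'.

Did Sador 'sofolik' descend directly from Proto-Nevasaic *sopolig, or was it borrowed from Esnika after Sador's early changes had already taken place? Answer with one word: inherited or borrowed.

If inherited, *sopolig would pass through all of Sador's changes:
Sador: *sopolig > sopolik > sofolik  (by unconditioned shift, unconditioned shift)
If borrowed from Esnika 'sobolig' after the early changes, it would undergo only the recent ones:
  rule 3 (unconditioned shift): no change (sobolig)
  rule 4 (vowel merger): no change (sobolig)
  ⇒ as a loan: sobolig
Sador 'sofolik' matches the inherited outcome exactly, so it is an inherited cognate, not a loan.

inherited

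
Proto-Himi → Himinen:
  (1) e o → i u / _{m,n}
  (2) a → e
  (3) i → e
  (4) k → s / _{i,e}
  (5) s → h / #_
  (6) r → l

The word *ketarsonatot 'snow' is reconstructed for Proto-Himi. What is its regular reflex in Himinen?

hetelsunetot

Himinen: *ketarsonatot > ketarsunatot > ketersunetot > setersunetot > hetersunetot > hetelsunetot  (by pre-nasal raising, vowel merger, palatalisation, debuccalisation, unconditioned shift)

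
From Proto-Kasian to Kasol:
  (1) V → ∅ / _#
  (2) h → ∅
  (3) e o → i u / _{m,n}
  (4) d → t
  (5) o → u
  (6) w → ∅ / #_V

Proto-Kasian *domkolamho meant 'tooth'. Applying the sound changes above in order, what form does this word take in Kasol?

Kasol: *domkolamho
  domkolamho → domkolamh   [apocope]
  domkolamh → domkolam   [h-loss]
  domkolam → dumkolam   [pre-nasal raising]
  dumkolam → tumkolam   [unconditioned shift]
  tumkolam → tumkulam   [vowel merger]
  tumkulam (rule 6 does not apply)
  giving Kasol tumkulam.

tumkulam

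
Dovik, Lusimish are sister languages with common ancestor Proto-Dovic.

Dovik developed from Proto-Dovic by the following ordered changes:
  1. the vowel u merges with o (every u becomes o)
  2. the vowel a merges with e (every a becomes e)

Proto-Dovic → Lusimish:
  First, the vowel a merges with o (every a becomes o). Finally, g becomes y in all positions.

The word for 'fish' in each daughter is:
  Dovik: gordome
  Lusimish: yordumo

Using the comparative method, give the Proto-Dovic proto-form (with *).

Position 1: Dovik has g, Lusimish has y. Dovik preserves g here (none of its changes turn any other segment into g), so the proto-segment is *g.
Position 5: Dovik has o, Lusimish has u. Lusimish preserves u here (none of its changes turn any other segment into u), so the proto-segment is *u.
Position 7: Dovik has e, Lusimish has o. Taking the neighbouring segments as reconstructed: Dovik e could go back to *a or *e; Lusimish o could go back to *a or *o — the one source consistent with every daughter is *a.
This points to *gorduma. Verify forward in each daughter:
Dovik: *gorduma
  gorduma → gordoma   [vowel merger]
  gordoma → gordome   [vowel merger]
  giving Dovik gordome.
Lusimish: start from *gorduma.
  rule 1 (vowel merger): gorduma → gordumo
  rule 2 (unconditioned shift): gordumo → yordumo
  ⇒ Lusimish yordumo
Only *gorduma yields all of Dovik gordome, Lusimish yordumo.

*gorduma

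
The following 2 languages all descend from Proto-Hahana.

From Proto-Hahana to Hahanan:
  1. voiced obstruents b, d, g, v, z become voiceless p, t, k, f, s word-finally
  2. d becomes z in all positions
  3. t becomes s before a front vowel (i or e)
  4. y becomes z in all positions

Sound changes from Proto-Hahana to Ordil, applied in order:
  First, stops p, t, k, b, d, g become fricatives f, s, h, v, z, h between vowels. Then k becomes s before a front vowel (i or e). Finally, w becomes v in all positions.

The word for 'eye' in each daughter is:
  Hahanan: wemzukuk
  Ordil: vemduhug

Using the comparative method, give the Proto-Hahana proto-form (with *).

Position 6: Hahanan has k, Ordil has h. Taking the neighbouring segments as reconstructed: Hahanan k can only go back to *k; Ordil h could go back to *k or *g or *h — the one source consistent with every daughter is *k.
Position 8: Hahanan has k, Ordil has g. Ordil preserves g here (none of its changes turn any other segment into g), so the proto-segment is *g.
Position 4: Hahanan has z, Ordil has d. Ordil preserves d here (none of its changes turn any other segment into d), so the proto-segment is *d.
Continuing position by position gives *wemdukug; check it forward:
Hahanan: start from *wemdukug.
  rule 1 (final devoicing): wemdukug → wemdukuk
  rule 2 (unconditioned shift): wemdukuk → wemzukuk
  rule 3: no change — wemzukuk
  rule 4: no change — wemzukuk
  ⇒ Hahanan wemzukuk
Ordil: *wemdukug > wemduhug > vemduhug  (by intervocalic lenition, unconditioned shift)
No other proto-form is consistent with every reflex, so the reconstruction is *wemdukug.

*wemdukug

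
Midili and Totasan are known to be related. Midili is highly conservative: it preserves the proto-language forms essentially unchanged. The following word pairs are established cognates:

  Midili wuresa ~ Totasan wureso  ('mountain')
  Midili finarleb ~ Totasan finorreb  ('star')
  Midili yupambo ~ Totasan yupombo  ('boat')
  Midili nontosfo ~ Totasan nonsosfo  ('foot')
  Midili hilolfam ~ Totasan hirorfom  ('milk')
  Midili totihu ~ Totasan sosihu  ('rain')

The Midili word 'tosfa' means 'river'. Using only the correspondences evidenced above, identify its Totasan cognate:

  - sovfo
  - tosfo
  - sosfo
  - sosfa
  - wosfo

totihu ~ sosihu — Midili t corresponds to Totasan s word-initially before a back vowel.
wuresa ~ wureso — Midili a corresponds to Totasan o word-finally.
Applying these to Midili 'tosfa':
  tosfa → sosfa   (t→s word-initially before a back vowel)
  sosfa → sosfo   (a→o word-finally)
So the Totasan cognate is 'sosfo'.

sosfo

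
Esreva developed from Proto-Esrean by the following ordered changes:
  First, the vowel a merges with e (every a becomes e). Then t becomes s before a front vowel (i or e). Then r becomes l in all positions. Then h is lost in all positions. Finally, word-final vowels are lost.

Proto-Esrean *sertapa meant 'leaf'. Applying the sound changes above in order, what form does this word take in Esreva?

Esreva: start from *sertapa.
  rule 1 (vowel merger): sertapa → sertepe
  rule 2 (palatalisation): sertepe → sersepe
  rule 3 (unconditioned shift): sersepe → selsepe
  rule 4: no change — selsepe
  rule 5 (apocope): selsepe → selsep
  ⇒ Esreva selsep

selsep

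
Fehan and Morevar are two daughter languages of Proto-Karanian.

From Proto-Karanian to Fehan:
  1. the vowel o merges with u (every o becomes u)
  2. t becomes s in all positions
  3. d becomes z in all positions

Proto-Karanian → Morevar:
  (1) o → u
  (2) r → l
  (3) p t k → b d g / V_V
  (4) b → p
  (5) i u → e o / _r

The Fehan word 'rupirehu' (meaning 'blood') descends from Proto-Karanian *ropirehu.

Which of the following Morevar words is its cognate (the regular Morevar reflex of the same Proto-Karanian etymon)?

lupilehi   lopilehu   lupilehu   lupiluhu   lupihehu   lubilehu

lupilehu

Morevar: *ropirehu > rupirehu > lupilehu > lubilehu > lupilehu  (by vowel merger, unconditioned shift, intervocalic voicing, unconditioned shift)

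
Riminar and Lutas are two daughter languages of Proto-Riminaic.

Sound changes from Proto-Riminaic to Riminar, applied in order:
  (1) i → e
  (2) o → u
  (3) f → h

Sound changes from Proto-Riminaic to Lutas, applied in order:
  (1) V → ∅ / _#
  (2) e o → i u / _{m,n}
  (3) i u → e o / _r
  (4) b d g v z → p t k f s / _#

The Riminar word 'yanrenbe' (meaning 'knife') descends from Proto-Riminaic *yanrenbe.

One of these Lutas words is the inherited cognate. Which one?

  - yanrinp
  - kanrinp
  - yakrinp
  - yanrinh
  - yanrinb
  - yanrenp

yanrinp

Lutas: *yanrenbe > yanrenb > yanrinb > yanrinp  (by apocope, pre-nasal raising, final devoicing)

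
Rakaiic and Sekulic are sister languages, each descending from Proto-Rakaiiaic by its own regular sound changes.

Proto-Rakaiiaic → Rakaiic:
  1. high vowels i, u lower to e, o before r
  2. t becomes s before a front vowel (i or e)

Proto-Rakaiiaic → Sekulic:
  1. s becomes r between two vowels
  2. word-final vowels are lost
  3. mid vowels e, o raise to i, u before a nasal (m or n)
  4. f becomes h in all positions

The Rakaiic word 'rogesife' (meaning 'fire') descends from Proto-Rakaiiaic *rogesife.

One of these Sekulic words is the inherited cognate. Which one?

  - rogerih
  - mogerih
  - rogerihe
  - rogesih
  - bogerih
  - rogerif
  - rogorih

rogerih

Sekulic: *rogesife
  rogesife → rogerife   [rhotacism]
  rogerife → rogerif   [apocope]
  rogerif (rule 3 does not apply)
  rogerif → rogerih   [unconditioned shift]
  giving Sekulic rogerih.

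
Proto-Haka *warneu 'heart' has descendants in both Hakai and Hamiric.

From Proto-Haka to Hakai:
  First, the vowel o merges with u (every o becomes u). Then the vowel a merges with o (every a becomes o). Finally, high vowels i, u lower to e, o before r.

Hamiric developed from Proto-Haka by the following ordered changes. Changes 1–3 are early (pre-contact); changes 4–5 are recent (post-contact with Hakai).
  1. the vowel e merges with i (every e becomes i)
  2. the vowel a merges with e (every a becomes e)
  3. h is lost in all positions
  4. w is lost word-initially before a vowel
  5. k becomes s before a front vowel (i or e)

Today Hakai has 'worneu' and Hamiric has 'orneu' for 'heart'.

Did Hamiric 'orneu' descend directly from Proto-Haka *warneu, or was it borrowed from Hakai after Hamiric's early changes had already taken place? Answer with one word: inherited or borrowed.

borrowed

If inherited, *warneu would pass through all of Hamiric's changes:
Hamiric: *warneu > warniu > werniu > erniu  (by vowel merger, vowel merger, glide loss)
If borrowed from Hakai 'worneu' after the early changes, it would undergo only the recent ones:
  rule 4 (glide loss): worneu → orneu
  rule 5 (palatalisation): no change (orneu)
  ⇒ as a loan: orneu
Hamiric 'orneu' matches the loan outcome 'orneu', not the inherited 'erniu' — it skipped the early Hamiric changes, so it was borrowed from Hakai.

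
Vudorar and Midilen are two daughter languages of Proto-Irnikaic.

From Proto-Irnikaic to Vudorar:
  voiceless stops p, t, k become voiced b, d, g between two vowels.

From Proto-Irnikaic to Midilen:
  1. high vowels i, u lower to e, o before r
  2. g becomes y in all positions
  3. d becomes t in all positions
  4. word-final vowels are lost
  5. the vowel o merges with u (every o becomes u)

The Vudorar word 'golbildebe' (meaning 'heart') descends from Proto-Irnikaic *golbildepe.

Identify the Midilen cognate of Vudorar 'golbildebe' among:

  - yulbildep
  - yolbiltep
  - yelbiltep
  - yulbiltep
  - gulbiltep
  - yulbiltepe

yulbiltep

Midilen: *golbildepe
  golbildepe (rule 1 does not apply)
  golbildepe → yolbildepe   [unconditioned shift]
  yolbildepe → yolbiltepe   [unconditioned shift]
  yolbiltepe → yolbiltep   [apocope]
  yolbiltep → yulbiltep   [vowel merger]
  giving Midilen yulbiltep.
The other candidates each miss or misapply at least one Midilen change.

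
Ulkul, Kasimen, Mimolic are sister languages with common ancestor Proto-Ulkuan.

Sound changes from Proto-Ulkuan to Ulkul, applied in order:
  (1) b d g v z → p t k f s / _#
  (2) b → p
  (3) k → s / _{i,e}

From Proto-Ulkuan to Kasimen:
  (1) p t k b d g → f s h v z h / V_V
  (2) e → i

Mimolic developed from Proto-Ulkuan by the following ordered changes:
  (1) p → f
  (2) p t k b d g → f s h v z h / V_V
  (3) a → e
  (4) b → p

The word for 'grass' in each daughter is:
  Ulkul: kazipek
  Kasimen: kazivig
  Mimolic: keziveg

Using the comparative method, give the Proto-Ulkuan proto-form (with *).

Position 2: Ulkul has a, Kasimen has a, Mimolic has e. Ulkul preserves a here (none of its changes turn any other segment into a), so the proto-segment is *a.
Position 6: Ulkul has e, Kasimen has i, Mimolic has e. Ulkul preserves e here (none of its changes turn any other segment into e), so the proto-segment is *e.
Position 7: Ulkul has k, Kasimen has g, Mimolic has g. Kasimen preserves g here (none of its changes turn any other segment into g), so the proto-segment is *g.
This points to *kazibeg. Verify forward in each daughter:
Ulkul: *kazibeg > kazibek > kazipek  (by final devoicing, unconditioned shift)
Kasimen: *kazibeg > kaziveg > kazivig  (by intervocalic lenition, vowel merger)
Mimolic: start from *kazibeg.
  rule 1: no change — kazibeg
  rule 2 (intervocalic lenition): kazibeg → kaziveg
  rule 3 (vowel merger): kaziveg → keziveg
  rule 4: no change — keziveg
  ⇒ Mimolic keziveg
Only *kazibeg yields all of Ulkul kazipek, Kasimen kazivig, Mimolic keziveg.

*kazibeg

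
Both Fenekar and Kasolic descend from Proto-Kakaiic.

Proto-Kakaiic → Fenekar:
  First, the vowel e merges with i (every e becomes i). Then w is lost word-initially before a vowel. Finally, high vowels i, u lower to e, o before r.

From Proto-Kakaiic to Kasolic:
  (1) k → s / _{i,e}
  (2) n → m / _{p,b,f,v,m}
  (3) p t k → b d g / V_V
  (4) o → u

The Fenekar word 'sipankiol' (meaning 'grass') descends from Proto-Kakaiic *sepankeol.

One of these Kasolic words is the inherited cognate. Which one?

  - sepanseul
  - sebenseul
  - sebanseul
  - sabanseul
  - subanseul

sebanseul

Kasolic: *sepankeol > sepanseol > sebanseol > sebanseul  (by palatalisation, intervocalic voicing, vowel merger)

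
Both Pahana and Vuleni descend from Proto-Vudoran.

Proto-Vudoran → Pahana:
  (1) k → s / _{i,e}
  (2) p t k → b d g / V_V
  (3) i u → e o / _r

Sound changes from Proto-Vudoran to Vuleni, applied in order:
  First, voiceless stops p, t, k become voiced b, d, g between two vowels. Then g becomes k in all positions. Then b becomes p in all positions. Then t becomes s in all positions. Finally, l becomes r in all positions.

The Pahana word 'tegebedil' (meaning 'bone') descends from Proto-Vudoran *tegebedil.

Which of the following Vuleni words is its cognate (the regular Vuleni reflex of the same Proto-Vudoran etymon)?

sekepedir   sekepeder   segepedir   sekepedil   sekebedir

sekepedir

Vuleni: *tegebedil
  tegebedil (rule 1 does not apply)
  tegebedil → tekebedil   [unconditioned shift]
  tekebedil → tekepedil   [unconditioned shift]
  tekepedil → sekepedil   [unconditioned shift]
  sekepedil → sekepedir   [unconditioned shift]
  giving Vuleni sekepedir.
Only 'sekepedir' matches the regular Vuleni development of *tegebedil.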